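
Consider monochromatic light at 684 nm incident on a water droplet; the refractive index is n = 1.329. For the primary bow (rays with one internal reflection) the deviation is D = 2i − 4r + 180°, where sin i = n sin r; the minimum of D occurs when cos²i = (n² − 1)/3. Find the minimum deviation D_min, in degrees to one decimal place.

137.3°

cos²i = (1.76624 − 1)/3 = 0.25541; i = arccos(0.50538) = 59.643°.
sin r = sin 59.643°/1.329 = 0.64928; r = 40.487°.
D_min = 2·59.643° − 4·40.487° + 180° = 137.337°.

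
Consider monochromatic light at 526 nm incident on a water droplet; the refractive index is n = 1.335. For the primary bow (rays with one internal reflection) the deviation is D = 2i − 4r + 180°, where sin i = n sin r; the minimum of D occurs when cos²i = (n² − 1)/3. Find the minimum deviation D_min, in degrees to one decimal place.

cos²i = (1.78222 − 1)/3 = 0.26074; i = arccos(0.51063) = 59.294°.
sin r = sin 59.294°/1.335 = 0.64405; r = 40.094°.
D_min = 2·59.294° − 4·40.094° + 180° = 138.212°.

138.2°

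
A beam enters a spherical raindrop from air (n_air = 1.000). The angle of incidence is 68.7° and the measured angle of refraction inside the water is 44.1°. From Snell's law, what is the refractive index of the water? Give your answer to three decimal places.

n = sin θ_i / sin θ_r = sin 68.7° / sin 44.1° = 0.9317 / 0.6959 = 1.3388.

1.339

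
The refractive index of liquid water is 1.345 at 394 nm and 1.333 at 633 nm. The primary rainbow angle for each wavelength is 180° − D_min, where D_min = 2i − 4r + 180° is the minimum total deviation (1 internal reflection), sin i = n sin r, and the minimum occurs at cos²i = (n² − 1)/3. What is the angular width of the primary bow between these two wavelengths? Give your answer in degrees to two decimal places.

At 394 nm (n = 1.345): cos²i = 0.26967 → i = 58.715°, r = 39.448°, D_min = 139.635°, rainbow angle = 40.365°.
At 633 nm (n = 1.333): cos²i = 0.25896 → i = 59.410°, r = 40.225°, D_min = 137.922°, rainbow angle = 42.078°.
Angular width = |40.365° − 42.078°| = 1.713°.

1.71°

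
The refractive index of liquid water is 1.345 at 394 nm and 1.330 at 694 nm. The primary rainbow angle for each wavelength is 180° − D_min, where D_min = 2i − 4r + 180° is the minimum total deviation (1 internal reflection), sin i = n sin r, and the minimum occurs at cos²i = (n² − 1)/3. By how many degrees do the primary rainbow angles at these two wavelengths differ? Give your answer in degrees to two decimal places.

At 394 nm (n = 1.345): cos²i = 0.26967 → i = 58.715°, r = 39.448°, D_min = 139.635°, rainbow angle = 40.365°.
At 694 nm (n = 1.330): cos²i = 0.25630 → i = 59.585°, r = 40.422°, D_min = 137.484°, rainbow angle = 42.516°.
Angular width = |40.365° − 42.516°| = 2.152°.

2.15°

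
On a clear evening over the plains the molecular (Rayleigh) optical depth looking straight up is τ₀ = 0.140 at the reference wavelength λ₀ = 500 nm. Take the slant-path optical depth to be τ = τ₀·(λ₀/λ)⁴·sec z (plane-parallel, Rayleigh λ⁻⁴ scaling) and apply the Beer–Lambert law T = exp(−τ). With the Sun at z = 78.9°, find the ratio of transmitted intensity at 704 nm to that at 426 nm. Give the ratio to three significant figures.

3.30

Airmass: sec 78.9° = 5.1942.
τ(704 nm) = 0.140 × (500/704)⁴ × 5.1942 = 0.140 × 0.2544 × 5.1942 = 0.1850.
τ(426 nm) = 0.140 × (500/426)⁴ × 5.1942 = 0.140 × 1.8978 × 5.1942 = 1.3800.
T(704)/T(426) = exp(τ_B − τ_A) = exp(1.1950) = 3.3036.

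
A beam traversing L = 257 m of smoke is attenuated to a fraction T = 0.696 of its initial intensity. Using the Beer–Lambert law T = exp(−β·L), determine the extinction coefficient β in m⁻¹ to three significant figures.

Beer–Lambert: T = exp(−βL) ⇒ β = −ln(T)/L = −ln(0.696)/257 = 0.3624/257 = 0.00141 m⁻¹.

0.00141 m⁻¹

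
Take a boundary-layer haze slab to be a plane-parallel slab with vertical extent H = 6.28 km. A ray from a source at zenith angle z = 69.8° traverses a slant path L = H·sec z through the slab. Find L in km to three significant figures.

sec z = 1/cos 69.8° = 2.8960.
L = 6.28 × 2.8960 = 18.187 km.

18.2 km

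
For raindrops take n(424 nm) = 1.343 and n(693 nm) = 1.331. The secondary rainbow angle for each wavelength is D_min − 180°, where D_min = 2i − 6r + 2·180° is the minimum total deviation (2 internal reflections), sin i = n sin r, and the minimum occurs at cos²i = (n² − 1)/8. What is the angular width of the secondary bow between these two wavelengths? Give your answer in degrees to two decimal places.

3.11°

At 424 nm (n = 1.343): cos²i = 0.10046 → i = 71.522°, r = 44.928°, D_min = 233.478°, rainbow angle = 53.478°.
At 693 nm (n = 1.331): cos²i = 0.09645 → i = 71.907°, r = 45.575°, D_min = 230.365°, rainbow angle = 50.365°.
Angular width = |53.478° − 50.365°| = 3.113°.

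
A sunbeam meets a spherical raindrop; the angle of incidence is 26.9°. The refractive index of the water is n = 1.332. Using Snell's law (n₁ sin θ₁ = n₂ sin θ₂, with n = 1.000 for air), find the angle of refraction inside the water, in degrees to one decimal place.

19.9°

Snell: sin θ_r = sin θ_i / n = sin 26.9° / 1.332 = 0.4524 / 1.332 = 0.3397.
θ_r = arcsin(0.3397) = 19.86°.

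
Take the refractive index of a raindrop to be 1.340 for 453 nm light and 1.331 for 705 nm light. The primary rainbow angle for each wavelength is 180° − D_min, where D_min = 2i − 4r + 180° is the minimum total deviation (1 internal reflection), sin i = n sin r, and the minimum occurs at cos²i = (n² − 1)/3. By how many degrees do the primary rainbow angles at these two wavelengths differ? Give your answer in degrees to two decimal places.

1.30°

At 453 nm (n = 1.340): cos²i = 0.26520 → i = 59.004°, r = 39.770°, D_min = 138.929°, rainbow angle = 41.071°.
At 705 nm (n = 1.331): cos²i = 0.25719 → i = 59.527°, r = 40.356°, D_min = 137.630°, rainbow angle = 42.370°.
Angular width = |41.071° − 42.370°| = 1.299°.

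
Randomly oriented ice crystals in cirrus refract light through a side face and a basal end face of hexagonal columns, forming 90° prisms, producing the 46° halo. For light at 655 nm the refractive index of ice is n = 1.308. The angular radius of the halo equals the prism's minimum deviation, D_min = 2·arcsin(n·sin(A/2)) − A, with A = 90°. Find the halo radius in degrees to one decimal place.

n·sin(A/2) = 1.308 × sin 45° = 1.308 × 0.7071 = 0.9249.
D_min = 2·arcsin(0.9249) − 90° = 2 × 67.653° − 90° = 45.305°.

45.3°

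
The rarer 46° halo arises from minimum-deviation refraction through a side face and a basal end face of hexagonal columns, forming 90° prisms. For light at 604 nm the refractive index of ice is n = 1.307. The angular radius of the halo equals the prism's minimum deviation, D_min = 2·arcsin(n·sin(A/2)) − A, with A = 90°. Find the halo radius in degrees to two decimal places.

n·sin(A/2) = 1.307 × sin 45° = 1.307 × 0.7071 = 0.9242.
D_min = 2·arcsin(0.9242) − 90° = 2 × 67.546° − 90° = 45.093°.

45.09°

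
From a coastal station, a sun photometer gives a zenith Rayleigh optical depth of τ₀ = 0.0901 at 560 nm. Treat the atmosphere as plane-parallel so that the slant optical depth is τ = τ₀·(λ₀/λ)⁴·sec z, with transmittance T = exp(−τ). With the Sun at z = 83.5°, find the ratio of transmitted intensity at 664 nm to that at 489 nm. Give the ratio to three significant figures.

2.63

Airmass: sec 83.5° = 8.8337.
τ(664 nm) = 0.0901 × (560/664)⁴ × 8.8337 = 0.0901 × 0.5059 × 8.8337 = 0.4027.
τ(489 nm) = 0.0901 × (560/489)⁴ × 8.8337 = 0.0901 × 1.7200 × 8.8337 = 1.3689.
T(664)/T(489) = exp(τ_B − τ_A) = exp(0.9663) = 2.6281.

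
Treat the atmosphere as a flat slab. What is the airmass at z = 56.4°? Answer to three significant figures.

1.81

X = sec z = 1/cos 56.4° = 1/0.5534 = 1.8070.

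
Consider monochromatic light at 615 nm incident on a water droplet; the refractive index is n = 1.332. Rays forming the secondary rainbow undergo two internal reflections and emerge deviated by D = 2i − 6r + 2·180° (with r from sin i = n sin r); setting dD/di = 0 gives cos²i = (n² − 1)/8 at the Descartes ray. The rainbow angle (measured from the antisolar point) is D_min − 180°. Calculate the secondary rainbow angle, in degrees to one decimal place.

50.6°

cos²i = (1.77422 − 1)/8 = 0.09678; i = arccos(0.31109) = 71.875°.
sin r = sin 71.875°/1.332 = 0.71350; r = 45.520°.
D_min = 2·71.875° − 6·45.520° + 360° = 230.628°.
Rainbow angle = D_min − 180° = 50.628°.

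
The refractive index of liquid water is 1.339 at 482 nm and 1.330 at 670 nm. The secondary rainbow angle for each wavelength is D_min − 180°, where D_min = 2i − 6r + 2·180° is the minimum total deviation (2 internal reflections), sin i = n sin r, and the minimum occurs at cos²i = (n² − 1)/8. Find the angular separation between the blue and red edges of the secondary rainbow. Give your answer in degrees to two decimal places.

2.35°

At 482 nm (n = 1.339): cos²i = 0.09912 → i = 71.650°, r = 45.141°, D_min = 232.451°, rainbow angle = 52.451°.
At 670 nm (n = 1.330): cos²i = 0.09611 → i = 71.940°, r = 45.630°, D_min = 230.101°, rainbow angle = 50.101°.
Angular width = |52.451° − 50.101°| = 2.350°.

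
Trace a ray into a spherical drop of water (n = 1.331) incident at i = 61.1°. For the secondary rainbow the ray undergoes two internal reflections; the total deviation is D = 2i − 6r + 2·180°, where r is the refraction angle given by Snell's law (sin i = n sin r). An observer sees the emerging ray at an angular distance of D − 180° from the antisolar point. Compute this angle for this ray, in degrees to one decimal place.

sin r = sin 61.1° / 1.331 = 0.8755/1.331 = 0.6577; r = 41.13°.
D = 2·61.1° − 6·41.13° + 2·180° = 122.20° − 246.77° + 360° = 235.43°.
Angle from antisolar point = D − 180° = 55.43°.

55.4°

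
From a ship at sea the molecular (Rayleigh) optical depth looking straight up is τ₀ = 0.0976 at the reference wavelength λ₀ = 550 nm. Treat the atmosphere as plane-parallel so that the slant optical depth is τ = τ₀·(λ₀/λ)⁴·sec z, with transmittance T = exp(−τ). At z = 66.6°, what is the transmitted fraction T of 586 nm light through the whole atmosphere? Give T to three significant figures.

0.826

sec 66.6° = 2.5180.
τ = 0.0976 × (550/586)⁴ × 2.5180 = 0.0976 × 0.7760 × 2.5180 = 0.1907.
T = exp(−0.1907) = 0.8264.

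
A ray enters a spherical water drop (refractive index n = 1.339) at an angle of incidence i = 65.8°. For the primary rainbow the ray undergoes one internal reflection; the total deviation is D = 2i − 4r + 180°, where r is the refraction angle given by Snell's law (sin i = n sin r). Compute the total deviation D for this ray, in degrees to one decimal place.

139.9°

sin r = sin 65.8° / 1.339 = 0.9121/1.339 = 0.6812; r = 42.94°.
D = 2·65.8° − 4·42.94° + 180° = 131.60° − 171.75° + 180° = 139.85°.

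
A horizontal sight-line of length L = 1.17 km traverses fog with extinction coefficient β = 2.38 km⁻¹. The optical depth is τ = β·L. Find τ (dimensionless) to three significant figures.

2.78

τ = β·L = 2.38 × 1.17 = 2.7846.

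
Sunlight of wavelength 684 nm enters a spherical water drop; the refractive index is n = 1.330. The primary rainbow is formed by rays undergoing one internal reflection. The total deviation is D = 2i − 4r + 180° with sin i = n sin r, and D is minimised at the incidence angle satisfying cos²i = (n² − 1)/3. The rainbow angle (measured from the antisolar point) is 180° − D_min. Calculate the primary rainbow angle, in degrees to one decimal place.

42.5°

cos²i = (1.76890 − 1)/3 = 0.25630; i = arccos(0.50626) = 59.585°.
sin r = sin 59.585°/1.330 = 0.64841; r = 40.422°.
D_min = 2·59.585° − 4·40.422° + 180° = 137.484°.
Rainbow angle = 180° − D_min = 42.516°.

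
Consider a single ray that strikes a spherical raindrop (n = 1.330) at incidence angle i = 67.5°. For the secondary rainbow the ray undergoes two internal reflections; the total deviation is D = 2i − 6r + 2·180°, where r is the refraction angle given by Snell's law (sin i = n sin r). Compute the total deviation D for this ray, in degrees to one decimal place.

231.0°

sin r = sin 67.5° / 1.330 = 0.9239/1.330 = 0.6946; r = 44.00°.
D = 2·67.5° − 6·44.00° + 2·180° = 135.00° − 263.99° + 360° = 231.01°.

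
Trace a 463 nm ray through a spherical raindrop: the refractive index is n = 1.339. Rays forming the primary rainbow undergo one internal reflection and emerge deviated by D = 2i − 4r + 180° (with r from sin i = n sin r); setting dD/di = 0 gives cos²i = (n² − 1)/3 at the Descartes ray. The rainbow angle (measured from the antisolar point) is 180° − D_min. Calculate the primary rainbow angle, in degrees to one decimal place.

cos²i = (1.79292 − 1)/3 = 0.26431; i = arccos(0.51411) = 59.062°.
sin r = sin 59.062°/1.339 = 0.64057; r = 39.834°.
D_min = 2·59.062° − 4·39.834° + 180° = 138.786°.
Rainbow angle = 180° − D_min = 41.214°.

41.2°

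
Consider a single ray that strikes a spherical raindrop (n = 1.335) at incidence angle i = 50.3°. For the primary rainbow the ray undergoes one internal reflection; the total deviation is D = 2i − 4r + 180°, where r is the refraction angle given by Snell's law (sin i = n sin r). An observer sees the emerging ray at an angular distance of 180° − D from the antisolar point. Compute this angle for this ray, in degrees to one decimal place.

sin r = sin 50.3° / 1.335 = 0.7694/1.335 = 0.5763; r = 35.19°.
D = 2·50.3° − 4·35.19° + 180° = 100.60° − 140.77° + 180° = 139.83°.
Angle from antisolar point = 180° − D = 40.17°.

40.2°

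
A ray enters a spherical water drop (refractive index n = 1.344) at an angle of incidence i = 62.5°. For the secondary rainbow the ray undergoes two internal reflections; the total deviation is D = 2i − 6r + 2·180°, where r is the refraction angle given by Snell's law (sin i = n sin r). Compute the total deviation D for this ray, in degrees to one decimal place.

sin r = sin 62.5° / 1.344 = 0.8870/1.344 = 0.6600; r = 41.30°.
D = 2·62.5° − 6·41.30° + 2·180° = 125.00° − 247.79° + 360° = 237.21°.

237.2°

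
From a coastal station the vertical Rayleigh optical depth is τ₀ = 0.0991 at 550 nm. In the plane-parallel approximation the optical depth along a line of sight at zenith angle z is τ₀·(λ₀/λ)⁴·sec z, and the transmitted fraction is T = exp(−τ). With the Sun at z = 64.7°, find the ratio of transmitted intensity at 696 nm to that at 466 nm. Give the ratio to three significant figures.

1.43

Airmass: sec 64.7° = 2.3400.
τ(696 nm) = 0.0991 × (550/696)⁴ × 2.3400 = 0.0991 × 0.3900 × 2.3400 = 0.0904.
τ(466 nm) = 0.0991 × (550/466)⁴ × 2.3400 = 0.0991 × 1.9405 × 2.3400 = 0.4500.
T(696)/T(466) = exp(τ_B − τ_A) = exp(0.3595) = 1.4327.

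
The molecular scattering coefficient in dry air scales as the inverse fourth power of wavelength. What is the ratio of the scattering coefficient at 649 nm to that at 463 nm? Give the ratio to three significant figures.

Rayleigh scattering ∝ λ⁻⁴, so the ratio of coefficients is the inverse fourth power of the wavelength ratio.
σ(649)/σ(463) = (463/649)⁴ = (0.7134)⁴ = 0.259.

0.259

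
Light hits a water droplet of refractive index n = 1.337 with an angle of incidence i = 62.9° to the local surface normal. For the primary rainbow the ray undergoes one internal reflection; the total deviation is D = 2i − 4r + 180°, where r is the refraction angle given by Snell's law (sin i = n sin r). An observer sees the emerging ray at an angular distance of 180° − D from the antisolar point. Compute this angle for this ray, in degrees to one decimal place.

sin r = sin 62.9° / 1.337 = 0.8902/1.337 = 0.6658; r = 41.75°.
D = 2·62.9° − 4·41.75° + 180° = 125.80° − 166.98° + 180° = 138.82°.
Angle from antisolar point = 180° − D = 41.18°.

41.2°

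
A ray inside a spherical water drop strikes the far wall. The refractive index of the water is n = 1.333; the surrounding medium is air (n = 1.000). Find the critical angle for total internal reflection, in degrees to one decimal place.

sin θ_c = n_air / n = 1.000 / 1.333 = 0.7502.
θ_c = arcsin(0.7502) = 48.61°.

48.6°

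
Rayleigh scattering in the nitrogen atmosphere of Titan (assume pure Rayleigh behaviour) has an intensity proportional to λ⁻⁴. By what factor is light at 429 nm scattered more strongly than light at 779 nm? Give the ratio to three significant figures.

10.9

Rayleigh scattering ∝ λ⁻⁴, so the ratio of coefficients is the inverse fourth power of the wavelength ratio.
σ(429)/σ(779) = (779/429)⁴ = (1.8159)⁴ = 10.87.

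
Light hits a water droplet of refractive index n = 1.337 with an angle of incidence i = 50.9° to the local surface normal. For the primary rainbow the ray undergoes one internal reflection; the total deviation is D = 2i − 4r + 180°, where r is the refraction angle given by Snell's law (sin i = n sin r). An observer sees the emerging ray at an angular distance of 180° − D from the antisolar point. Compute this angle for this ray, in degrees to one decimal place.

sin r = sin 50.9° / 1.337 = 0.7760/1.337 = 0.5804; r = 35.48°.
D = 2·50.9° − 4·35.48° + 180° = 101.80° − 141.93° + 180° = 139.87°.
Angle from antisolar point = 180° − D = 40.13°.

40.1°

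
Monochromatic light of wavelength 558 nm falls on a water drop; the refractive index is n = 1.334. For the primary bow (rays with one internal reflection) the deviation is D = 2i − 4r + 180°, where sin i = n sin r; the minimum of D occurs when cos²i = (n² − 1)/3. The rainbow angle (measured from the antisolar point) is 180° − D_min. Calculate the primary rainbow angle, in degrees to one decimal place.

cos²i = (1.77956 − 1)/3 = 0.25985; i = arccos(0.50976) = 59.352°.
sin r = sin 59.352°/1.334 = 0.64492; r = 40.159°.
D_min = 2·59.352° − 4·40.159° + 180° = 138.067°.
Rainbow angle = 180° − D_min = 41.933°.

41.9°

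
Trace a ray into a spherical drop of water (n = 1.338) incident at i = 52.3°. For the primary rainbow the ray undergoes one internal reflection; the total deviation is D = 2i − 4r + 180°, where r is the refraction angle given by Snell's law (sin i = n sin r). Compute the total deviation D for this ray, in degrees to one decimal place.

139.6°

sin r = sin 52.3° / 1.338 = 0.7912/1.338 = 0.5913; r = 36.25°.
D = 2·52.3° − 4·36.25° + 180° = 104.60° − 145.01° + 180° = 139.59°.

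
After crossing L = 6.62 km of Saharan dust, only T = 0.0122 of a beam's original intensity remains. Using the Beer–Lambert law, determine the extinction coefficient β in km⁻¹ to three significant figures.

0.666 km⁻¹

Beer–Lambert: T = exp(−βL) ⇒ β = −ln(T)/L = −ln(0.0122)/6.62 = 4.4063/6.62 = 0.6656 km⁻¹.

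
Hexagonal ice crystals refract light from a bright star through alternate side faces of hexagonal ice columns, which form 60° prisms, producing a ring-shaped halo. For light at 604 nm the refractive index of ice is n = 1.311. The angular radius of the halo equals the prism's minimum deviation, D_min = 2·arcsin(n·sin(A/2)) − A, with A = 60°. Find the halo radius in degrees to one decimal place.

21.9°

n·sin(A/2) = 1.311 × sin 30° = 1.311 × 0.5000 = 0.6555.
D_min = 2·arcsin(0.6555) − 60° = 2 × 40.958° − 60° = 21.915°.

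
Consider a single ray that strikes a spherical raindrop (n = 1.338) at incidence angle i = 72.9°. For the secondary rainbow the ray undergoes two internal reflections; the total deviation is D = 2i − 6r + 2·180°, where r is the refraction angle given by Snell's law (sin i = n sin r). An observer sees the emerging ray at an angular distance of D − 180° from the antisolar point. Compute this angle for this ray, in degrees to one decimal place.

52.3°

sin r = sin 72.9° / 1.338 = 0.9558/1.338 = 0.7143; r = 45.59°.
D = 2·72.9° − 6·45.59° + 2·180° = 145.80° − 273.54° + 360° = 232.26°.
Angle from antisolar point = D − 180° = 52.26°.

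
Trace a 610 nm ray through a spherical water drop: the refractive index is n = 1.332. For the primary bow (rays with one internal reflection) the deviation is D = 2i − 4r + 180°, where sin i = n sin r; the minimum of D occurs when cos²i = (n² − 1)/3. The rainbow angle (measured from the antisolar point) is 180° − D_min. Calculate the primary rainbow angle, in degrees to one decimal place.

cos²i = (1.77422 − 1)/3 = 0.25807; i = arccos(0.50801) = 59.469°.
sin r = sin 59.469°/1.332 = 0.64666; r = 40.290°.
D_min = 2·59.469° − 4·40.290° + 180° = 137.776°.
Rainbow angle = 180° − D_min = 42.224°.

42.2°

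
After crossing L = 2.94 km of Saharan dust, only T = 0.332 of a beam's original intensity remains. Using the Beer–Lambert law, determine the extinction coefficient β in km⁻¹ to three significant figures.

0.375 km⁻¹

Beer–Lambert: T = exp(−βL) ⇒ β = −ln(T)/L = −ln(0.332)/2.94 = 1.1026/2.94 = 0.375 km⁻¹.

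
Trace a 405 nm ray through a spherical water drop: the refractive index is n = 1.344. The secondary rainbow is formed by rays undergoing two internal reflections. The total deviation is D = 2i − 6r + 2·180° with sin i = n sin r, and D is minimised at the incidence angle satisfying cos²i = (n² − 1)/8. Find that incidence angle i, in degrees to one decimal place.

71.5°

cos²i = (1.344² − 1)/8 = (1.80634 − 1)/8 = 0.10079.
cos i = 0.31748, so i = 71.490°.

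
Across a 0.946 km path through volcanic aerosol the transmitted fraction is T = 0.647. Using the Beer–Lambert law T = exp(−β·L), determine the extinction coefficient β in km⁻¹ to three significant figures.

Beer–Lambert: T = exp(−βL) ⇒ β = −ln(T)/L = −ln(0.647)/0.946 = 0.4354/0.946 = 0.4603 km⁻¹.

0.460 km⁻¹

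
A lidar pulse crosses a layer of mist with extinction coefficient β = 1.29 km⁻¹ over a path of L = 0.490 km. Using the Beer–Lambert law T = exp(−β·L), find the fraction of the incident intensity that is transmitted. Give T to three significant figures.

0.531

τ = β·L = 1.29 × 0.490 = 0.6321.
T = exp(−0.6321) = 0.5315.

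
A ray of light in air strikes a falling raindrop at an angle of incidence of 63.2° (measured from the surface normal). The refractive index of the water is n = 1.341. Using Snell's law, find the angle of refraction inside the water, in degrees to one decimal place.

41.7°

Snell: sin θ_r = sin θ_i / n = sin 63.2° / 1.341 = 0.8926 / 1.341 = 0.6656.
θ_r = arcsin(0.6656) = 41.73°.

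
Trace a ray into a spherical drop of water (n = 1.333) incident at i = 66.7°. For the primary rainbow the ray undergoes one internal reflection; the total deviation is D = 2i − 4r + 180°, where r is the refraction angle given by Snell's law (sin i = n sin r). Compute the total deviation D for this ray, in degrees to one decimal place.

sin r = sin 66.7° / 1.333 = 0.9184/1.333 = 0.6890; r = 43.55°.
D = 2·66.7° − 4·43.55° + 180° = 133.40° − 174.21° + 180° = 139.19°.

139.2°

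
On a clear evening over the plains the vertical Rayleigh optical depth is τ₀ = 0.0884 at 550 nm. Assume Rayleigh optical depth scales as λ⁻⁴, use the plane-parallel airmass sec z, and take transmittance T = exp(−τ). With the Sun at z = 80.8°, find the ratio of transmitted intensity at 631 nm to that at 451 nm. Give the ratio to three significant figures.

Airmass: sec 80.8° = 6.2546.
τ(631 nm) = 0.0884 × (550/631)⁴ × 6.2546 = 0.0884 × 0.5772 × 6.2546 = 0.3191.
τ(451 nm) = 0.0884 × (550/451)⁴ × 6.2546 = 0.0884 × 2.2118 × 6.2546 = 1.2229.
T(631)/T(451) = exp(τ_B − τ_A) = exp(0.9038) = 2.4689.

2.47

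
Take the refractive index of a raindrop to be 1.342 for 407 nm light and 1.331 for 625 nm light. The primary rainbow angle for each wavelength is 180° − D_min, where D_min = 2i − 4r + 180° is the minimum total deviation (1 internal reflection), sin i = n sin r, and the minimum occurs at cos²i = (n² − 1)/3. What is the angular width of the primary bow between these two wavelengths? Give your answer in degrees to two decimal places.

At 407 nm (n = 1.342): cos²i = 0.26699 → i = 58.888°, r = 39.641°, D_min = 139.213°, rainbow angle = 40.787°.
At 625 nm (n = 1.331): cos²i = 0.25719 → i = 59.527°, r = 40.356°, D_min = 137.630°, rainbow angle = 42.370°.
Angular width = |40.787° − 42.370°| = 1.583°.

1.58°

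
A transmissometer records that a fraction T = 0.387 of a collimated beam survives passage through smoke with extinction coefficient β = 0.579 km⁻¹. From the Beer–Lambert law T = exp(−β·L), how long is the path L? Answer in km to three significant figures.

Beer–Lambert: T = exp(−βL) ⇒ L = −ln(T)/β = −ln(0.387)/0.579 = 0.9493/0.579 = 1.64 km.

1.64 km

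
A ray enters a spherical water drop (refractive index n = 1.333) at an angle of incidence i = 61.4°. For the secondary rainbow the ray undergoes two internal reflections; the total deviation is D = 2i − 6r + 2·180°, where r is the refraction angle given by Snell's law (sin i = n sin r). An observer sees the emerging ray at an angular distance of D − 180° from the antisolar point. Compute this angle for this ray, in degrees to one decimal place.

sin r = sin 61.4° / 1.333 = 0.8780/1.333 = 0.6587; r = 41.20°.
D = 2·61.4° − 6·41.20° + 2·180° = 122.80° − 247.18° + 360° = 235.62°.
Angle from antisolar point = D − 180° = 55.62°.

55.6°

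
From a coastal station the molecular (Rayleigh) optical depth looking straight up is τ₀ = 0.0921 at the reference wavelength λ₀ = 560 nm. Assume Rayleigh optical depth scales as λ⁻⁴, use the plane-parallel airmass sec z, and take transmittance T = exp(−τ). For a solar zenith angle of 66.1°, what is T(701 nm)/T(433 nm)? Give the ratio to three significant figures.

1.72

Airmass: sec 66.1° = 2.4683.
τ(701 nm) = 0.0921 × (560/701)⁴ × 2.4683 = 0.0921 × 0.4073 × 2.4683 = 0.0926.
τ(433 nm) = 0.0921 × (560/433)⁴ × 2.4683 = 0.0921 × 2.7977 × 2.4683 = 0.6360.
T(701)/T(433) = exp(τ_B − τ_A) = exp(0.5434) = 1.7219.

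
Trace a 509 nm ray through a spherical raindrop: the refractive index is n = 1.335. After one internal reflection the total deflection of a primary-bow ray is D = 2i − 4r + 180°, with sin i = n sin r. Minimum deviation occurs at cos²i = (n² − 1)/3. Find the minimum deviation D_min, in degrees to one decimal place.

cos²i = (1.78222 − 1)/3 = 0.26074; i = arccos(0.51063) = 59.294°.
sin r = sin 59.294°/1.335 = 0.64405; r = 40.094°.
D_min = 2·59.294° − 4·40.094° + 180° = 138.212°.

138.2°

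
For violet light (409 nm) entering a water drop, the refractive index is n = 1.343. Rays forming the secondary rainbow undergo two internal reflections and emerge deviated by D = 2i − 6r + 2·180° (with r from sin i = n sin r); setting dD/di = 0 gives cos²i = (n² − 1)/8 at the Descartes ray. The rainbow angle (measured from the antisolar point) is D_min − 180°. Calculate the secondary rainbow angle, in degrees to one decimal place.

53.5°

cos²i = (1.80365 − 1)/8 = 0.10046; i = arccos(0.31695) = 71.522°.
sin r = sin 71.522°/1.343 = 0.70621; r = 44.928°.
D_min = 2·71.522° − 6·44.928° + 360° = 233.478°.
Rainbow angle = D_min − 180° = 53.478°.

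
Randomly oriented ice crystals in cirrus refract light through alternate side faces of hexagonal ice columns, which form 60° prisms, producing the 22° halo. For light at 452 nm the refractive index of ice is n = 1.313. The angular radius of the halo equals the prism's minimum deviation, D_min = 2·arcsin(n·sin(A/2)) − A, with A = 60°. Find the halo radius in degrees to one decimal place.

n·sin(A/2) = 1.313 × sin 30° = 1.313 × 0.5000 = 0.6565.
D_min = 2·arcsin(0.6565) − 60° = 2 × 41.033° − 60° = 22.067°.

22.1°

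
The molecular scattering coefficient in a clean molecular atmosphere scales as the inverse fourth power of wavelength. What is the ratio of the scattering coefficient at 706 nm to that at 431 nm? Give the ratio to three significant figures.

0.139

Rayleigh scattering ∝ λ⁻⁴, so the ratio of coefficients is the inverse fourth power of the wavelength ratio.
σ(706)/σ(431) = (431/706)⁴ = (0.6105)⁴ = 0.1389.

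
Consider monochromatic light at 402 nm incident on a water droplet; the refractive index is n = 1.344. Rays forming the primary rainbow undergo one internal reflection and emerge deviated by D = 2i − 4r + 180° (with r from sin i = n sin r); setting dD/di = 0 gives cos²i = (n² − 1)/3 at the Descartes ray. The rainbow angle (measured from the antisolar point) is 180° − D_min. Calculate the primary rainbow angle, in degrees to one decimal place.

40.5°

cos²i = (1.80634 − 1)/3 = 0.26878; i = arccos(0.51844) = 58.772°.
sin r = sin 58.772°/1.344 = 0.63625; r = 39.512°.
D_min = 2·58.772° − 4·39.512° + 180° = 139.495°.
Rainbow angle = 180° − D_min = 40.505°.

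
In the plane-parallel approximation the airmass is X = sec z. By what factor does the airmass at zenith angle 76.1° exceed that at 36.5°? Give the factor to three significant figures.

3.35

X(76.1°)/X(36.5°) = sec 76.1° / sec 36.5° = cos 36.5° / cos 76.1° = 0.8039/0.2402 = 3.3462.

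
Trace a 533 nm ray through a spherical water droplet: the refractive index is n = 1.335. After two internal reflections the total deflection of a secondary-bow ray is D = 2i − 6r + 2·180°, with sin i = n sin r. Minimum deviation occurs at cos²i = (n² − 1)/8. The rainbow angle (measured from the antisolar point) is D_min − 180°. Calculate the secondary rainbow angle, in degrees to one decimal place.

51.4°

cos²i = (1.78222 − 1)/8 = 0.09778; i = arccos(0.31269) = 71.778°.
sin r = sin 71.778°/1.335 = 0.71150; r = 45.357°.
D_min = 2·71.778° − 6·45.357° + 360° = 231.414°.
Rainbow angle = D_min − 180° = 51.414°.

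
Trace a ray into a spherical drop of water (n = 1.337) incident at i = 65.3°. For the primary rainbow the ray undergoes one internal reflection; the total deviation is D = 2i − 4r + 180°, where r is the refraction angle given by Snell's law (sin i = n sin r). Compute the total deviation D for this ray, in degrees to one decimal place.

139.4°

sin r = sin 65.3° / 1.337 = 0.9085/1.337 = 0.6795; r = 42.81°.
D = 2·65.3° − 4·42.81° + 180° = 130.60° − 171.22° + 180° = 139.38°.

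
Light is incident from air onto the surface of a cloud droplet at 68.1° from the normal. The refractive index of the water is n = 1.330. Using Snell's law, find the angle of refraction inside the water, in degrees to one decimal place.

44.2°

Snell: sin θ_r = sin θ_i / n = sin 68.1° / 1.330 = 0.9278 / 1.330 = 0.6976.
θ_r = arcsin(0.6976) = 44.24°.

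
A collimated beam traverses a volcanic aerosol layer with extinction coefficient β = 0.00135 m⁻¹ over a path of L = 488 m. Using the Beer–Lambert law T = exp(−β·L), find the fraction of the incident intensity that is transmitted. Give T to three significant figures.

0.517

τ = β·L = 0.00135 × 488 = 0.6588.
T = exp(−0.6588) = 0.5175.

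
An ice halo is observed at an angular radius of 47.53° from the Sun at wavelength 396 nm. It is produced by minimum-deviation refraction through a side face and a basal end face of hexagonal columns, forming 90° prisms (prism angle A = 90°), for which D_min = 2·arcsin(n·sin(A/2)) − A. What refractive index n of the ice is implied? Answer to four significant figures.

1.318

Rearranging: n = sin((D_min + A)/2) / sin(A/2).
(D_min + A)/2 = (47.53° + 90°)/2 = 68.765°.
n = sin 68.765° / sin 45° = 0.9321 / 0.7071 = 1.3182.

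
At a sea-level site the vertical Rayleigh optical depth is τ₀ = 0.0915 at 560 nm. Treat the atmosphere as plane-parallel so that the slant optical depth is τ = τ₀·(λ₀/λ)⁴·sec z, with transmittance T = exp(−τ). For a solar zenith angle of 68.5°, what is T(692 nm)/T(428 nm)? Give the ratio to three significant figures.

1.87

Airmass: sec 68.5° = 2.7285.
τ(692 nm) = 0.0915 × (560/692)⁴ × 2.7285 = 0.0915 × 0.4289 × 2.7285 = 0.1071.
τ(428 nm) = 0.0915 × (560/428)⁴ × 2.7285 = 0.0915 × 2.9307 × 2.7285 = 0.7317.
T(692)/T(428) = exp(τ_B − τ_A) = exp(0.6246) = 1.8675.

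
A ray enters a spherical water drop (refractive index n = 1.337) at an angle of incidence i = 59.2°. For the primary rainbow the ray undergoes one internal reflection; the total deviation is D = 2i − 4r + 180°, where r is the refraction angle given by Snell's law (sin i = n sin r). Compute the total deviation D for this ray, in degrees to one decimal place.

sin r = sin 59.2° / 1.337 = 0.8590/1.337 = 0.6425; r = 39.97°.
D = 2·59.2° − 4·39.97° + 180° = 118.40° − 159.90° + 180° = 138.50°.

138.5°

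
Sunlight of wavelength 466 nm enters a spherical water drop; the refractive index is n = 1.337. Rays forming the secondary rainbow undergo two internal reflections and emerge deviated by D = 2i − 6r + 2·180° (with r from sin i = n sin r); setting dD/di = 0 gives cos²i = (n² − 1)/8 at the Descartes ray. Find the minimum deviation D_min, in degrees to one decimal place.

cos²i = (1.78757 − 1)/8 = 0.09845; i = arccos(0.31376) = 71.714°.
sin r = sin 71.714°/1.337 = 0.71017; r = 45.249°.
D_min = 2·71.714° − 6·45.249° + 360° = 231.934°.

231.9°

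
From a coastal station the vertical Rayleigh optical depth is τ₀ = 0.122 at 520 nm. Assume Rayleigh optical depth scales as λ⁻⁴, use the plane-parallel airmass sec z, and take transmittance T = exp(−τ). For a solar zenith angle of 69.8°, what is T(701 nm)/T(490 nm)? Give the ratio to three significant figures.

Airmass: sec 69.8° = 2.8960.
τ(701 nm) = 0.122 × (520/701)⁴ × 2.8960 = 0.122 × 0.3028 × 2.8960 = 0.1070.
τ(490 nm) = 0.122 × (520/490)⁴ × 2.8960 = 0.122 × 1.2683 × 2.8960 = 0.4481.
T(701)/T(490) = exp(τ_B − τ_A) = exp(0.3411) = 1.4065.

1.41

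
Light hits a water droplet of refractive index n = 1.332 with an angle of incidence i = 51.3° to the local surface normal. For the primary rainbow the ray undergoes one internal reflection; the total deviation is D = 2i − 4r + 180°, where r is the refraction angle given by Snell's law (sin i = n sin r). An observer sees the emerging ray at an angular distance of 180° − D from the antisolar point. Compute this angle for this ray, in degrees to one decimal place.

40.9°

sin r = sin 51.3° / 1.332 = 0.7804/1.332 = 0.5859; r = 35.87°.
D = 2·51.3° − 4·35.87° + 180° = 102.60° − 143.47° + 180° = 139.13°.
Angle from antisolar point = 180° − D = 40.87°.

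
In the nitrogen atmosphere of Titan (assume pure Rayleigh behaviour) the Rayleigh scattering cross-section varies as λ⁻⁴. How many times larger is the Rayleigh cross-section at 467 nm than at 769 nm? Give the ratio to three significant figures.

7.35

Rayleigh scattering ∝ λ⁻⁴, so the ratio of coefficients is the inverse fourth power of the wavelength ratio.
σ(467)/σ(769) = (769/467)⁴ = (1.6467)⁴ = 7.353.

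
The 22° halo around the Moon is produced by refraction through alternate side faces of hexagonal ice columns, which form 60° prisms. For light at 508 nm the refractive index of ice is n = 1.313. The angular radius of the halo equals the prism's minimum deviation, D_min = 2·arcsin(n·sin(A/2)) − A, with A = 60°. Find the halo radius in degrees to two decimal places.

n·sin(A/2) = 1.313 × sin 30° = 1.313 × 0.5000 = 0.6565.
D_min = 2·arcsin(0.6565) − 60° = 2 × 41.033° − 60° = 22.067°.

22.07°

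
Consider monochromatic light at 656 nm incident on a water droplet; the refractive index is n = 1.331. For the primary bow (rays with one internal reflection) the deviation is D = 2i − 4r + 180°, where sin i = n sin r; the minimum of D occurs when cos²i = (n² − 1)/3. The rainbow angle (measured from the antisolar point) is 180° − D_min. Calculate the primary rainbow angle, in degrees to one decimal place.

cos²i = (1.77156 − 1)/3 = 0.25719; i = arccos(0.50714) = 59.527°.
sin r = sin 59.527°/1.331 = 0.64753; r = 40.356°.
D_min = 2·59.527° − 4·40.356° + 180° = 137.630°.
Rainbow angle = 180° − D_min = 42.370°.

42.4°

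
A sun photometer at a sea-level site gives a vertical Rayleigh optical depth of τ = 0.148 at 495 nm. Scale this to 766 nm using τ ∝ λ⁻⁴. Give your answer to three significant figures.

0.0258

τ(766 nm) = τ(495 nm) × (495/766)⁴ = 0.148 × (0.6462)⁴ = 0.148 × 0.1744 = 0.0258.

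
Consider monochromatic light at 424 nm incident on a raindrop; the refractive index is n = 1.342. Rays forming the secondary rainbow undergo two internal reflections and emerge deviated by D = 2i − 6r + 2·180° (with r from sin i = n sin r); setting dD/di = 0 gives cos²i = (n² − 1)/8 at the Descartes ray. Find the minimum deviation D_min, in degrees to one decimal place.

233.2°

cos²i = (1.80096 − 1)/8 = 0.10012; i = arccos(0.31642) = 71.554°.
sin r = sin 71.554°/1.342 = 0.70687; r = 44.981°.
D_min = 2·71.554° − 6·44.981° + 360° = 233.222°.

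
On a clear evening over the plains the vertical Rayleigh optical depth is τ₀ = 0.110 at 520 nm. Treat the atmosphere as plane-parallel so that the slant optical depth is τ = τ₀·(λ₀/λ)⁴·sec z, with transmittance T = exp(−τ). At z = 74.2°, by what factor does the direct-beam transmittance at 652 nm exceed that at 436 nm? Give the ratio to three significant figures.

Airmass: sec 74.2° = 3.6727.
τ(652 nm) = 0.110 × (520/652)⁴ × 3.6727 = 0.110 × 0.4046 × 3.6727 = 0.1635.
τ(436 nm) = 0.110 × (520/436)⁴ × 3.6727 = 0.110 × 2.0233 × 3.6727 = 0.8174.
T(652)/T(436) = exp(τ_B − τ_A) = exp(0.6540) = 1.9231.

1.92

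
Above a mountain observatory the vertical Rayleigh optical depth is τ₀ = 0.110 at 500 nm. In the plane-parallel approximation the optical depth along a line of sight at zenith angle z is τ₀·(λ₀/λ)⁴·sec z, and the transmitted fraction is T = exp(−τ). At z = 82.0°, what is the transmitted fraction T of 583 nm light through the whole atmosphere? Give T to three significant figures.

0.652

sec 82.0° = 7.1853.
τ = 0.110 × (500/583)⁴ × 7.1853 = 0.110 × 0.5410 × 7.1853 = 0.4276.
T = exp(−0.4276) = 0.6521.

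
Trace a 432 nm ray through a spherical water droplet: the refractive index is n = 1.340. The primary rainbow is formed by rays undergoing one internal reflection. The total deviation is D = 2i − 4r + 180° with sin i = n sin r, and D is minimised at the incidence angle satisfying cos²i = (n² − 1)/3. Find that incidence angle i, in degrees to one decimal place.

59.0°

cos²i = (1.340² − 1)/3 = (1.79560 − 1)/3 = 0.26520.
cos i = 0.51498, so i = 59.004°.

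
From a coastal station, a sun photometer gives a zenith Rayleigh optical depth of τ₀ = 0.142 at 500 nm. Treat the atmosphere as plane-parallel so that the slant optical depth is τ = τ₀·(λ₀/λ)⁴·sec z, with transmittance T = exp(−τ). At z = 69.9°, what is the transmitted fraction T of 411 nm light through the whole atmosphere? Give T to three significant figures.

sec 69.9° = 2.9099.
τ = 0.142 × (500/411)⁴ × 2.9099 = 0.142 × 2.1903 × 2.9099 = 0.9050.
T = exp(−0.9050) = 0.4045.

0.405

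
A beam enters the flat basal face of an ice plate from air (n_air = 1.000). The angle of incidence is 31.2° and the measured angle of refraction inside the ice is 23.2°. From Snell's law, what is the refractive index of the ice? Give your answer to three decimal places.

1.315

n = sin θ_i / sin θ_r = sin 31.2° / sin 23.2° = 0.5180 / 0.3939 = 1.3150.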